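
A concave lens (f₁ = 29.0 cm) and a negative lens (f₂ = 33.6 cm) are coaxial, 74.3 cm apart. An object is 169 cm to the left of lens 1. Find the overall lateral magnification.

m = +0.0371

f₁ = −29.0 cm (diverging).
Lens 1: 1/d_i1 = 1/(-29.0) − 1/(169) = -0.04040, so d_i1 = -24.75 cm; m₁ = −d_i1/d_o1 = +0.1464.
d_o2 = 74.3 − (-24.75) = 99.05 cm.
f₂ = −33.6 cm (diverging).
Lens 2: 1/d_i2 = 1/(-33.6) − 1/(99.05) = -0.03986, so d_i2 = -25.09 cm; m₂ = −d_i2/d_o2 = +0.2533.
m = m₁·m₂ = (+0.1464)(+0.2533) = +0.0371.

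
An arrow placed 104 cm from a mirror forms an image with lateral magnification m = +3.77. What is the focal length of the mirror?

f = 142 cm (concave)

m = −d_i/d_o ⇒ d_i = −m·d_o = −(+3.77)·(104) = -392.1 cm.
1/f = 1/d_o + 1/d_i = 1/(104) + 1/(-392.1) = 0.007065, so f = 142 cm.
Since f is positive, the mirror is concave.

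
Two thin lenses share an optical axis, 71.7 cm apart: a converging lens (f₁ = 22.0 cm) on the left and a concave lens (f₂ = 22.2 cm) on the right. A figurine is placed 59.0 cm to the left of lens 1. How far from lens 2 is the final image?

Lens 1: 1/d_i1 = 1/f₁ − 1/d_o1 = 1/(22.0) − 1/(59.0) = 0.02851, so d_i1 = 35.08 cm.
The intermediate image is 35.08 cm to the right of lens 1, which is 71.7 − (35.08) = 36.62 cm to the left of lens 2, so d_o2 = +36.62 cm.
Lens 2 is diverging, so f₂ = −22.2 cm.
Lens 2: 1/d_i2 = 1/f₂ − 1/d_o2 = 1/(-22.2) − 1/(36.62) = -0.07235, so d_i2 = -13.8 cm.
The final image is virtual, 13.8 cm to the left of lens 2 (overall magnification ≈ -0.22).

13.8 cm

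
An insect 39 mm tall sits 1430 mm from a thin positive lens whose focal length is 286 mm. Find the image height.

9.75 mm

1/d_i = 1/f − 1/d_o = 1/(286.0) − 1/(1430) = 0.002797, so d_i = 357.5 mm.
m = −d_i/d_o = -0.2500.
|h_i| = |m|·h_o = 0.2500 × 39 = 9.75 mm. The image is real, inverted and reduced, on the far side of the lens.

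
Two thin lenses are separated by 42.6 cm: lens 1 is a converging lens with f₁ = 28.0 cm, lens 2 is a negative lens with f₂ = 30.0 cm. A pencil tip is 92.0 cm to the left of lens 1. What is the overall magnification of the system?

Lens 1: 1/d_i1 = 1/(28.0) − 1/(92.0) = 0.02484, so d_i1 = 40.25 cm; m₁ = −d_i1/d_o1 = -0.4375.
d_o2 = 42.6 − (40.25) = 2.350 cm.
f₂ = −30.0 cm (diverging).
Lens 2: 1/d_i2 = 1/(-30.0) − 1/(2.350) = -0.4589, so d_i2 = -2.179 cm; m₂ = −d_i2/d_o2 = +0.9274.
m = m₁·m₂ = (-0.4375)(+0.9274) = -0.406.

m = -0.406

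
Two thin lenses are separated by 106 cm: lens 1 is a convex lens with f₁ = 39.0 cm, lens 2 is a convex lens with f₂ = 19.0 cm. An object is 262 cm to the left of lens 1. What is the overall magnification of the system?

Lens 1: 1/d_i1 = 1/(39.0) − 1/(262) = 0.02182, so d_i1 = 45.82 cm; m₁ = −d_i1/d_o1 = -0.1749.
d_o2 = 106 − (45.82) = 60.18 cm.
Lens 2: 1/d_i2 = 1/(19.0) − 1/(60.18) = 0.03601, so d_i2 = 27.77 cm; m₂ = −d_i2/d_o2 = -0.4614.
m = m₁·m₂ = (-0.1749)(-0.4614) = +0.0807.

m = +0.0807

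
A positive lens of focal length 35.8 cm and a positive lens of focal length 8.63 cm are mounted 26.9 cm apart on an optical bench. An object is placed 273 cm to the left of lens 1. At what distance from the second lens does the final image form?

Lens 1: 1/d_i1 = 1/f₁ − 1/d_o1 = 1/(35.8) − 1/(273) = 0.02427, so d_i1 = 41.20 cm.
The intermediate image is 41.20 cm to the right of lens 1, which lies 14.30 cm to the right of lens 2 — a virtual object — so d_o2 = −14.30 cm.
Lens 2: 1/d_i2 = 1/f₂ − 1/d_o2 = 1/(8.63) − 1/(-14.30) = 0.1858, so d_i2 = 5.38 cm.
The final image is real, 5.38 cm to the right of lens 2 (overall magnification ≈ -0.057).

5.38 cm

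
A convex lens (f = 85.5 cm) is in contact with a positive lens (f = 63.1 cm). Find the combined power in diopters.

P₁ = 1/f₁ = 1/(0.855 m) = +1.170 D; P₂ = 1/f₂ = 1/(0.631 m) = +1.585 D.
For thin lenses in contact, P = P₁ + P₂ = (+1.170) + (+1.585) = +2.75 D.

P = +2.75 D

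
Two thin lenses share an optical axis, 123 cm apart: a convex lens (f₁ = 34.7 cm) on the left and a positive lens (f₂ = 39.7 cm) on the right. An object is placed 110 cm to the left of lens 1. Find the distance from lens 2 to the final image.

Lens 1: 1/d_i1 = 1/f₁ − 1/d_o1 = 1/(34.7) − 1/(110) = 0.01973, so d_i1 = 50.69 cm.
The intermediate image is 50.69 cm to the right of lens 1, which is 123 − (50.69) = 72.31 cm to the left of lens 2, so d_o2 = +72.31 cm.
Lens 2: 1/d_i2 = 1/f₂ − 1/d_o2 = 1/(39.7) − 1/(72.31) = 0.01136, so d_i2 = 88.0 cm.
The final image is real, 88.0 cm to the right of lens 2 (overall magnification ≈ 0.56).

88.0 cm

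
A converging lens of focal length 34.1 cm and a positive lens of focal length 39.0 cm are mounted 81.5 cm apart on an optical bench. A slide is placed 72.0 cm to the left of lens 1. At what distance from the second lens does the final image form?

29.3 cm

Lens 1: 1/d_i1 = 1/f₁ − 1/d_o1 = 1/(34.1) − 1/(72.0) = 0.01544, so d_i1 = 64.78 cm.
The intermediate image is 64.78 cm to the right of lens 1, which is 81.5 − (64.78) = 16.72 cm to the left of lens 2, so d_o2 = +16.72 cm.
Lens 2: 1/d_i2 = 1/f₂ − 1/d_o2 = 1/(39.0) − 1/(16.72) = -0.03417, so d_i2 = -29.3 cm.
The final image is virtual, 29.3 cm to the left of lens 2 (overall magnification ≈ -1.6).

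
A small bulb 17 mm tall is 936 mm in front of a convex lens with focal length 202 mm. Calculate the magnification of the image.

m = -0.275

1/d_i = 1/f − 1/d_o = 1/(202.0) − 1/(936) = 0.003882, so d_i = 257.6 mm.
m = −d_i/d_o = −(257.6)/(936) = -0.275.
The image is real, inverted and reduced, on the far side of the lens.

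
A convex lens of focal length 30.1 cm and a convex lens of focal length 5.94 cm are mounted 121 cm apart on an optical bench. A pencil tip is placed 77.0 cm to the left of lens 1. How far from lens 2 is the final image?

6.48 cm

Lens 1: 1/d_i1 = 1/f₁ − 1/d_o1 = 1/(30.1) − 1/(77.0) = 0.02024, so d_i1 = 49.42 cm.
The intermediate image is 49.42 cm to the right of lens 1, which is 121 − (49.42) = 71.58 cm to the left of lens 2, so d_o2 = +71.58 cm.
Lens 2: 1/d_i2 = 1/f₂ − 1/d_o2 = 1/(5.94) − 1/(71.58) = 0.1544, so d_i2 = 6.48 cm.
The final image is real, 6.48 cm to the right of lens 2 (overall magnification ≈ 0.058).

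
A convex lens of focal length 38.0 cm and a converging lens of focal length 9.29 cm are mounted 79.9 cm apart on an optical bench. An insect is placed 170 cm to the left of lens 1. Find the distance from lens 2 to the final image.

Lens 1: 1/d_i1 = 1/f₁ − 1/d_o1 = 1/(38.0) − 1/(170) = 0.02043, so d_i1 = 48.94 cm.
The intermediate image is 48.94 cm to the right of lens 1, which is 79.9 − (48.94) = 30.96 cm to the left of lens 2, so d_o2 = +30.96 cm.
Lens 2: 1/d_i2 = 1/f₂ − 1/d_o2 = 1/(9.29) − 1/(30.96) = 0.07534, so d_i2 = 13.3 cm.
The final image is real, 13.3 cm to the right of lens 2 (overall magnification ≈ 0.12).

13.3 cm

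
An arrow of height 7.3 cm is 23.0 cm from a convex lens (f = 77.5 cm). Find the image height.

1/d_i = 1/f − 1/d_o = 1/(77.50) − 1/(23.0) = -0.03058, so d_i = -32.71 cm.
m = −d_i/d_o = +1.422.
|h_i| = |m|·h_o = 1.422 × 7.3 = 10.4 cm. The image is virtual, upright and enlarged, on the same side as the object.

10.4 cm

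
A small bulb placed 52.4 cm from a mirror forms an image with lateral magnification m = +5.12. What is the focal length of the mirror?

m = −d_i/d_o ⇒ d_i = −m·d_o = −(+5.12)·(52.4) = -268.3 cm.
1/f = 1/d_o + 1/d_i = 1/(52.4) + 1/(-268.3) = 0.01536, so f = 65.1 cm.
Since f is positive, the mirror is concave.

f = 65.1 cm (concave)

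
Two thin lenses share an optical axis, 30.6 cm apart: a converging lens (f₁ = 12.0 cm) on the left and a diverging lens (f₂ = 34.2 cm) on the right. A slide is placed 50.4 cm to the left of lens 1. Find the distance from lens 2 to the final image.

10.4 cm

Lens 1: 1/d_i1 = 1/f₁ − 1/d_o1 = 1/(12.0) − 1/(50.4) = 0.06349, so d_i1 = 15.75 cm.
The intermediate image is 15.75 cm to the right of lens 1, which is 30.6 − (15.75) = 14.85 cm to the left of lens 2, so d_o2 = +14.85 cm.
Lens 2 is diverging, so f₂ = −34.2 cm.
Lens 2: 1/d_i2 = 1/f₂ − 1/d_o2 = 1/(-34.2) − 1/(14.85) = -0.09658, so d_i2 = -10.4 cm.
The final image is virtual, 10.4 cm to the left of lens 2 (overall magnification ≈ -0.22).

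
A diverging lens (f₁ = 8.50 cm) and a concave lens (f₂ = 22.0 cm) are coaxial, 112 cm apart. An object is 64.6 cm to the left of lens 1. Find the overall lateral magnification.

m = +0.0181

f₁ = −8.50 cm (diverging).
Lens 1: 1/d_i1 = 1/(-8.50) − 1/(64.6) = -0.1331, so d_i1 = -7.512 cm; m₁ = −d_i1/d_o1 = +0.1163.
d_o2 = 112 − (-7.512) = 119.5 cm.
f₂ = −22.0 cm (diverging).
Lens 2: 1/d_i2 = 1/(-22.0) − 1/(119.5) = -0.05382, so d_i2 = -18.58 cm; m₂ = −d_i2/d_o2 = +0.1555.
m = m₁·m₂ = (+0.1163)(+0.1555) = +0.0181.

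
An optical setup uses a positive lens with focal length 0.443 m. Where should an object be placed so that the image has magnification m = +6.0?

m = −d_i/d_o ⇒ d_i = −m·d_o.
1/f = 1/d_o + 1/d_i = 1/d_o − 1/(m·d_o) = (1 − 1/m)/d_o, so d_o = f(1 − 1/m) = (0.4430)(1 − 1/(+6.0)) = 0.369 m.

0.369 m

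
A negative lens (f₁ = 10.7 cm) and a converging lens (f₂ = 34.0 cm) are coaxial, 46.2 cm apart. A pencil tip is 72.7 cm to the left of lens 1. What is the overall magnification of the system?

m = -0.203

f₁ = −10.7 cm (diverging).
Lens 1: 1/d_i1 = 1/(-10.7) − 1/(72.7) = -0.1072, so d_i1 = -9.327 cm; m₁ = −d_i1/d_o1 = +0.1283.
d_o2 = 46.2 − (-9.327) = 55.53 cm.
Lens 2: 1/d_i2 = 1/(34.0) − 1/(55.53) = 0.01140, so d_i2 = 87.69 cm; m₂ = −d_i2/d_o2 = -1.579.
m = m₁·m₂ = (+0.1283)(-1.579) = -0.203.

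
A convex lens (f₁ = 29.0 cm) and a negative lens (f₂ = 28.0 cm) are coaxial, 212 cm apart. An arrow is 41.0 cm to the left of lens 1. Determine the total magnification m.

Lens 1: 1/d_i1 = 1/(29.0) − 1/(41.0) = 0.01009, so d_i1 = 99.08 cm; m₁ = −d_i1/d_o1 = -2.417.
d_o2 = 212 − (99.08) = 112.9 cm.
f₂ = −28.0 cm (diverging).
Lens 2: 1/d_i2 = 1/(-28.0) − 1/(112.9) = -0.04457, so d_i2 = -22.44 cm; m₂ = −d_i2/d_o2 = +0.1987.
m = m₁·m₂ = (-2.417)(+0.1987) = -0.480.

m = -0.480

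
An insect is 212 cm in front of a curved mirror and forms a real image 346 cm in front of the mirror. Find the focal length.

Real image ⇒ d_i = +346 cm.
1/f = 1/d_o + 1/d_i = 1/(212) + 1/(346) = 0.007607, so f = 131 cm.
Since f is positive, the curved mirror is concave.

f = 131 cm (concave)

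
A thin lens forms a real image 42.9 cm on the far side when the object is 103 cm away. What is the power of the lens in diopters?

P = +3.30 D

d_i = +42.9 cm.
1/f = 1/d_o + 1/d_i = 1/(103) + 1/(42.9) = 0.03302 cm⁻¹.
f = 30.29 cm = 0.3029 m, so P = 1/f = +3.30 D.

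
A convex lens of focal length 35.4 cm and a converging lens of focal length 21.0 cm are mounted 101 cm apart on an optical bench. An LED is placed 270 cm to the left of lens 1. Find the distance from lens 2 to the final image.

32.2 cm

Lens 1: 1/d_i1 = 1/f₁ − 1/d_o1 = 1/(35.4) − 1/(270) = 0.02454, so d_i1 = 40.74 cm.
The intermediate image is 40.74 cm to the right of lens 1, which is 101 − (40.74) = 60.26 cm to the left of lens 2, so d_o2 = +60.26 cm.
Lens 2: 1/d_i2 = 1/f₂ − 1/d_o2 = 1/(21.0) − 1/(60.26) = 0.03102, so d_i2 = 32.2 cm.
The final image is real, 32.2 cm to the right of lens 2 (overall magnification ≈ 0.081).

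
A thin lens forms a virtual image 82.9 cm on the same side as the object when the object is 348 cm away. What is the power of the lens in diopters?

Virtual image ⇒ d_i = −82.9 cm.
1/f = 1/d_o + 1/d_i = 1/(348) + 1/(-82.9) = -0.009189 cm⁻¹.
f = -108.8 cm = -1.088 m, so P = 1/f = -0.919 D.

P = -0.919 D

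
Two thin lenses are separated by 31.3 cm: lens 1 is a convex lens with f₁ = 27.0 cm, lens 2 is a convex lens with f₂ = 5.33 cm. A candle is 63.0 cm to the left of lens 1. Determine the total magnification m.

Lens 1: 1/d_i1 = 1/(27.0) − 1/(63.0) = 0.02116, so d_i1 = 47.25 cm; m₁ = −d_i1/d_o1 = -0.7500.
d_o2 = 31.3 − (47.25) = -15.95 cm (virtual object).
Lens 2: 1/d_i2 = 1/(5.33) − 1/(-15.95) = 0.2503, so d_i2 = 3.995 cm; m₂ = −d_i2/d_o2 = +0.2505.
m = m₁·m₂ = (-0.7500)(+0.2505) = -0.188.

m = -0.188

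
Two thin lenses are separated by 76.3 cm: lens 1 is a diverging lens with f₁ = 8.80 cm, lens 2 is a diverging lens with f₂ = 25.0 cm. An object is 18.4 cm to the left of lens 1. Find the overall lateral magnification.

m = +0.0754

f₁ = −8.80 cm (diverging).
Lens 1: 1/d_i1 = 1/(-8.80) − 1/(18.4) = -0.1680, so d_i1 = -5.953 cm; m₁ = −d_i1/d_o1 = +0.3235.
d_o2 = 76.3 − (-5.953) = 82.25 cm.
f₂ = −25.0 cm (diverging).
Lens 2: 1/d_i2 = 1/(-25.0) − 1/(82.25) = -0.05216, so d_i2 = -19.17 cm; m₂ = −d_i2/d_o2 = +0.2331.
m = m₁·m₂ = (+0.3235)(+0.2331) = +0.0754.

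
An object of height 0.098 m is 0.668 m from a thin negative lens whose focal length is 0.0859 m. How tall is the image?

For a negative lens, f = -0.0859 m.
1/d_i = 1/f − 1/d_o = 1/(-0.08590) − 1/(0.668) = -13.14, so d_i = -0.07611 m.
m = −d_i/d_o = +0.1139.
|h_i| = |m|·h_o = 0.1139 × 0.098 = 0.0112 m. The image is virtual, upright and reduced, on the same side as the object.

0.0112 m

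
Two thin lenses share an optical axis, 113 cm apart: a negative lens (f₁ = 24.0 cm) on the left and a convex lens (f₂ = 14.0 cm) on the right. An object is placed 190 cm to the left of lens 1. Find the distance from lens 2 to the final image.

15.6 cm

Lens 1 is diverging, so f₁ = −24.0 cm.
Lens 1: 1/d_i1 = 1/f₁ − 1/d_o1 = 1/(-24.0) − 1/(190) = -0.04693, so d_i1 = -21.31 cm.
The intermediate image is 21.31 cm to the left of lens 1 (virtual), which is 113 − (-21.31) = 134.3 cm to the left of lens 2, so d_o2 = +134.3 cm.
Lens 2: 1/d_i2 = 1/f₂ − 1/d_o2 = 1/(14.0) − 1/(134.3) = 0.06398, so d_i2 = 15.6 cm.
The final image is real, 15.6 cm to the right of lens 2 (overall magnification ≈ -0.013).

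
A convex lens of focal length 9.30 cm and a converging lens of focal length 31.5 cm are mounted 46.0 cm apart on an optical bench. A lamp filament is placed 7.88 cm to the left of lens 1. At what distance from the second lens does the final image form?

Lens 1: 1/d_i1 = 1/f₁ − 1/d_o1 = 1/(9.30) − 1/(7.88) = -0.01938, so d_i1 = -51.61 cm.
The intermediate image is 51.61 cm to the left of lens 1 (virtual), which is 46.0 − (-51.61) = 97.61 cm to the left of lens 2, so d_o2 = +97.61 cm.
Lens 2: 1/d_i2 = 1/f₂ − 1/d_o2 = 1/(31.5) − 1/(97.61) = 0.02150, so d_i2 = 46.5 cm.
The final image is real, 46.5 cm to the right of lens 2 (overall magnification ≈ -3.1).

46.5 cm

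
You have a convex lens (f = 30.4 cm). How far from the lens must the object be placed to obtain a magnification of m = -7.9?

34.2 cm

m = −d_i/d_o ⇒ d_i = −m·d_o.
1/f = 1/d_o + 1/d_i = 1/d_o − 1/(m·d_o) = (1 − 1/m)/d_o, so d_o = f(1 − 1/m) = (30.40)(1 − 1/(-7.9)) = 34.2 cm.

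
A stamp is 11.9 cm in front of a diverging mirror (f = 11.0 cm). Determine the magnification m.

For a diverging mirror, f = -11.0 cm.
1/d_i = 1/f − 1/d_o = 1/(-11.00) − 1/(11.9) = -0.1749, so d_i = -5.716 cm.
m = −d_i/d_o = −(-5.716)/(11.9) = +0.480.
The image is virtual, upright and reduced, behind the mirror.

m = +0.480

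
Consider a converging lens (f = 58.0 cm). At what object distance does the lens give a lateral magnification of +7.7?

m = −d_i/d_o ⇒ d_i = −m·d_o.
1/f = 1/d_o + 1/d_i = 1/d_o − 1/(m·d_o) = (1 − 1/m)/d_o, so d_o = f(1 − 1/m) = (58.00)(1 − 1/(+7.7)) = 50.5 cm.

50.5 cm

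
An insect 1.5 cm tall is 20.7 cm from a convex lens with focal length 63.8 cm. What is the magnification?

1/d_i = 1/f − 1/d_o = 1/(63.80) − 1/(20.7) = -0.03264, so d_i = -30.64 cm.
m = −d_i/d_o = −(-30.64)/(20.7) = +1.48.
The image is virtual, upright and enlarged, on the same side as the object.

m = +1.48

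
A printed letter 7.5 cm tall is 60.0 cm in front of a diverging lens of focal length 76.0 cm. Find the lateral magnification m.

For a diverging lens, f = -76.0 cm.
1/d_i = 1/f − 1/d_o = 1/(-76.00) − 1/(60.0) = -0.02982, so d_i = -33.53 cm.
m = −d_i/d_o = −(-33.53)/(60.0) = +0.559.
The image is virtual, upright and reduced, on the same side as the object.

m = +0.559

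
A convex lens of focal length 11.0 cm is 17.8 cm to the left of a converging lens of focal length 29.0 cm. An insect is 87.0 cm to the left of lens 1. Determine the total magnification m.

Lens 1: 1/d_i1 = 1/(11.0) − 1/(87.0) = 0.07941, so d_i1 = 12.59 cm; m₁ = −d_i1/d_o1 = -0.1447.
d_o2 = 17.8 − (12.59) = 5.210 cm.
Lens 2: 1/d_i2 = 1/(29.0) − 1/(5.210) = -0.1575, so d_i2 = -6.351 cm; m₂ = −d_i2/d_o2 = +1.219.
m = m₁·m₂ = (-0.1447)(+1.219) = -0.176.

m = -0.176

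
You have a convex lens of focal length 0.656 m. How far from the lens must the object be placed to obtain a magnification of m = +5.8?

m = −d_i/d_o ⇒ d_i = −m·d_o.
1/f = 1/d_o + 1/d_i = 1/d_o − 1/(m·d_o) = (1 − 1/m)/d_o, so d_o = f(1 − 1/m) = (0.6560)(1 − 1/(+5.8)) = 0.543 m.

0.543 m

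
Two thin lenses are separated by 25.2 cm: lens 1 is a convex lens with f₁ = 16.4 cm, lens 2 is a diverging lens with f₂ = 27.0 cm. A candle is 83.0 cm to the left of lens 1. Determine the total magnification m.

Lens 1: 1/d_i1 = 1/(16.4) − 1/(83.0) = 0.04893, so d_i1 = 20.44 cm; m₁ = −d_i1/d_o1 = -0.2463.
d_o2 = 25.2 − (20.44) = 4.760 cm.
f₂ = −27.0 cm (diverging).
Lens 2: 1/d_i2 = 1/(-27.0) − 1/(4.760) = -0.2471, so d_i2 = -4.047 cm; m₂ = −d_i2/d_o2 = +0.8501.
m = m₁·m₂ = (-0.2463)(+0.8501) = -0.209.

m = -0.209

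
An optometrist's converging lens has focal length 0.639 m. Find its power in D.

P = 1/f = 1/(0.639 m) = +1.56 D.

P = +1.56 D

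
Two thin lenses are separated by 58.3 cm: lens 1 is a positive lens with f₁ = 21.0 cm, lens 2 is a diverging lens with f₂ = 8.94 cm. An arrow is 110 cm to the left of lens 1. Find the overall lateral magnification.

Lens 1: 1/d_i1 = 1/(21.0) − 1/(110) = 0.03853, so d_i1 = 25.96 cm; m₁ = −d_i1/d_o1 = -0.2360.
d_o2 = 58.3 − (25.96) = 32.34 cm.
f₂ = −8.94 cm (diverging).
Lens 2: 1/d_i2 = 1/(-8.94) − 1/(32.34) = -0.1428, so d_i2 = -7.004 cm; m₂ = −d_i2/d_o2 = +0.2166.
m = m₁·m₂ = (-0.2360)(+0.2166) = -0.0511.

m = -0.0511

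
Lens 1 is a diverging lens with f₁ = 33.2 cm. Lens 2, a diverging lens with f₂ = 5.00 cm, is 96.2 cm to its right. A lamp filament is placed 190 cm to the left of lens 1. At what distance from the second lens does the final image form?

4.81 cm

Lens 1 is diverging, so f₁ = −33.2 cm.
Lens 1: 1/d_i1 = 1/f₁ − 1/d_o1 = 1/(-33.2) − 1/(190) = -0.03538, so d_i1 = -28.26 cm.
The intermediate image is 28.26 cm to the left of lens 1 (virtual), which is 96.2 − (-28.26) = 124.5 cm to the left of lens 2, so d_o2 = +124.5 cm.
Lens 2 is diverging, so f₂ = −5.00 cm.
Lens 2: 1/d_i2 = 1/f₂ − 1/d_o2 = 1/(-5.00) − 1/(124.5) = -0.2080, so d_i2 = -4.81 cm.
The final image is virtual, 4.81 cm to the left of lens 2 (overall magnification ≈ 0.0057).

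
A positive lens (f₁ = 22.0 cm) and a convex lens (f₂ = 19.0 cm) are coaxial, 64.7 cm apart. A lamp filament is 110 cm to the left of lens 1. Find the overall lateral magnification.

Lens 1: 1/d_i1 = 1/(22.0) − 1/(110) = 0.03636, so d_i1 = 27.50 cm; m₁ = −d_i1/d_o1 = -0.2500.
d_o2 = 64.7 − (27.50) = 37.20 cm.
Lens 2: 1/d_i2 = 1/(19.0) − 1/(37.20) = 0.02575, so d_i2 = 38.84 cm; m₂ = −d_i2/d_o2 = -1.044.
m = m₁·m₂ = (-0.2500)(-1.044) = +0.261.

m = +0.261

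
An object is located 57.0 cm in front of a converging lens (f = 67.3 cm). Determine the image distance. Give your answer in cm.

Thin-lens equation: 1/v = 1/f − 1/u = 1/(67.30) − 1/(57.0) = 0.01486 − 0.01754 = -0.002685, so v = -372 cm.
The image is virtual, upright and enlarged, on the same side as the object.

372 cm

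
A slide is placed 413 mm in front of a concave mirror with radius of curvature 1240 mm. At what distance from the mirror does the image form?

1240 mm

f = R/2 = 1240/2 = 620.0 mm.
Mirror equation: 1/v = 1/f − 1/u = 1/(620.0) − 1/(413) = 0.001613 − 0.002421 = -0.0008084, so v = -1240 mm.
The image is virtual, upright and enlarged, behind the mirror.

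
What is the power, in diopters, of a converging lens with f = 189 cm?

P = +0.529 D

f = 189 cm = 1.89 m.
P = 1/f = 1/(1.89 m) = +0.529 D.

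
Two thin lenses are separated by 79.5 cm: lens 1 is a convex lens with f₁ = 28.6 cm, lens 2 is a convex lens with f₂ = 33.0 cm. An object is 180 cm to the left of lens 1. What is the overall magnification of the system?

m = +0.499

Lens 1: 1/d_i1 = 1/(28.6) − 1/(180) = 0.02941, so d_i1 = 34.00 cm; m₁ = −d_i1/d_o1 = -0.1889.
d_o2 = 79.5 − (34.00) = 45.50 cm.
Lens 2: 1/d_i2 = 1/(33.0) − 1/(45.50) = 0.008325, so d_i2 = 120.1 cm; m₂ = −d_i2/d_o2 = -2.640.
m = m₁·m₂ = (-0.1889)(-2.640) = +0.499.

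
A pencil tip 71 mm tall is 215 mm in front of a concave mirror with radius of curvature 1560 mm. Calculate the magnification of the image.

m = +1.38

f = R/2 = 1560/2 = 780.0 mm.
1/d_i = 1/f − 1/d_o = 1/(780.0) − 1/(215) = -0.003369, so d_i = -296.8 mm.
m = −d_i/d_o = −(-296.8)/(215) = +1.38.
The image is virtual, upright and enlarged, behind the mirror.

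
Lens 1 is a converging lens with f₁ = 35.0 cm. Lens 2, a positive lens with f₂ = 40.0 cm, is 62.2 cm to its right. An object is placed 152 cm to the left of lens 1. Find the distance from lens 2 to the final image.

Lens 1: 1/d_i1 = 1/f₁ − 1/d_o1 = 1/(35.0) − 1/(152) = 0.02199, so d_i1 = 45.47 cm.
The intermediate image is 45.47 cm to the right of lens 1, which is 62.2 − (45.47) = 16.73 cm to the left of lens 2, so d_o2 = +16.73 cm.
Lens 2: 1/d_i2 = 1/f₂ − 1/d_o2 = 1/(40.0) − 1/(16.73) = -0.03477, so d_i2 = -28.8 cm.
The final image is virtual, 28.8 cm to the left of lens 2 (overall magnification ≈ -0.51).

28.8 cm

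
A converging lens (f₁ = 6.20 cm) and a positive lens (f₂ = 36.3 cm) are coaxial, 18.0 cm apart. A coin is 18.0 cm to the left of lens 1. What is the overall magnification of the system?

m = -0.687

Lens 1: 1/d_i1 = 1/(6.20) − 1/(18.0) = 0.1057, so d_i1 = 9.458 cm; m₁ = −d_i1/d_o1 = -0.5254.
d_o2 = 18.0 − (9.458) = 8.542 cm.
Lens 2: 1/d_i2 = 1/(36.3) − 1/(8.542) = -0.08952, so d_i2 = -11.17 cm; m₂ = −d_i2/d_o2 = +1.308.
m = m₁·m₂ = (-0.5254)(+1.308) = -0.687.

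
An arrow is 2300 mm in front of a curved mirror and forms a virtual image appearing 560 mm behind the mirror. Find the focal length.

f = -740 mm (convex)

Virtual image ⇒ d_i = −560 mm.
1/f = 1/d_o + 1/d_i = 1/(2300) + 1/(-560) = -0.001351, so f = -740 mm.
Since f is negative, the curved mirror is convex.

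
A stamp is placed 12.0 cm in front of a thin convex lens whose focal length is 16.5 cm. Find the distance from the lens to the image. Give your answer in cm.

Thin-lens equation: 1/q = 1/f − 1/p = 1/(16.50) − 1/(12.0) = 0.06061 − 0.08333 = -0.02273, so q = -44.0 cm.
The image is virtual, upright and enlarged, on the same side as the object.

44.0 cm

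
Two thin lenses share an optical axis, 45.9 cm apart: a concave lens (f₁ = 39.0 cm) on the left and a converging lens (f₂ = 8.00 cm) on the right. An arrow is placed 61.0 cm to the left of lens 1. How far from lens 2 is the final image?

9.04 cm

Lens 1 is diverging, so f₁ = −39.0 cm.
Lens 1: 1/d_i1 = 1/f₁ − 1/d_o1 = 1/(-39.0) − 1/(61.0) = -0.04203, so d_i1 = -23.79 cm.
The intermediate image is 23.79 cm to the left of lens 1 (virtual), which is 45.9 − (-23.79) = 69.69 cm to the left of lens 2, so d_o2 = +69.69 cm.
Lens 2: 1/d_i2 = 1/f₂ − 1/d_o2 = 1/(8.00) − 1/(69.69) = 0.1107, so d_i2 = 9.04 cm.
The final image is real, 9.04 cm to the right of lens 2 (overall magnification ≈ -0.051).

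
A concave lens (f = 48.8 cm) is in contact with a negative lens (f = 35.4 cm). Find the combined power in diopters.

P = -4.87 D

P₁ = 1/f₁ = 1/(-0.488 m) = -2.049 D; P₂ = 1/f₂ = 1/(-0.354 m) = -2.825 D.
For thin lenses in contact, P = P₁ + P₂ = (-2.049) + (-2.825) = -4.87 D.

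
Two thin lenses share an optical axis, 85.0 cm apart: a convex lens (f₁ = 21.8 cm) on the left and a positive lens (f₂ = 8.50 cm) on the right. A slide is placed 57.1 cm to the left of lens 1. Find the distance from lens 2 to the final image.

Lens 1: 1/d_i1 = 1/f₁ − 1/d_o1 = 1/(21.8) − 1/(57.1) = 0.02836, so d_i1 = 35.26 cm.
The intermediate image is 35.26 cm to the right of lens 1, which is 85.0 − (35.26) = 49.74 cm to the left of lens 2, so d_o2 = +49.74 cm.
Lens 2: 1/d_i2 = 1/f₂ − 1/d_o2 = 1/(8.50) − 1/(49.74) = 0.09754, so d_i2 = 10.3 cm.
The final image is real, 10.3 cm to the right of lens 2 (overall magnification ≈ 0.13).

10.3 cm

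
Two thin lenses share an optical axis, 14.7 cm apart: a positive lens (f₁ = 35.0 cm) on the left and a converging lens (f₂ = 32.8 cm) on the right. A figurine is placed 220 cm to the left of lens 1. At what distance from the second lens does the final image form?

14.8 cm

Lens 1: 1/d_i1 = 1/f₁ − 1/d_o1 = 1/(35.0) − 1/(220) = 0.02403, so d_i1 = 41.62 cm.
The intermediate image is 41.62 cm to the right of lens 1, which lies 26.92 cm to the right of lens 2 — a virtual object — so d_o2 = −26.92 cm.
Lens 2: 1/d_i2 = 1/f₂ − 1/d_o2 = 1/(32.8) − 1/(-26.92) = 0.06763, so d_i2 = 14.8 cm.
The final image is real, 14.8 cm to the right of lens 2 (overall magnification ≈ -0.10).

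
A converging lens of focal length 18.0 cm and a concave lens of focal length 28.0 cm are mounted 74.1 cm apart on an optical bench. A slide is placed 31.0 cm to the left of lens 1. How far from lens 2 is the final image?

14.8 cm

Lens 1: 1/d_i1 = 1/f₁ − 1/d_o1 = 1/(18.0) − 1/(31.0) = 0.02330, so d_i1 = 42.92 cm.
The intermediate image is 42.92 cm to the right of lens 1, which is 74.1 − (42.92) = 31.18 cm to the left of lens 2, so d_o2 = +31.18 cm.
Lens 2 is diverging, so f₂ = −28.0 cm.
Lens 2: 1/d_i2 = 1/f₂ − 1/d_o2 = 1/(-28.0) − 1/(31.18) = -0.06779, so d_i2 = -14.8 cm.
The final image is virtual, 14.8 cm to the left of lens 2 (overall magnification ≈ -0.66).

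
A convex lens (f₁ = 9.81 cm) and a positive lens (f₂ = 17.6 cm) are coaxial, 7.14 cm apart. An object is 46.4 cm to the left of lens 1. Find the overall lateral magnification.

Lens 1: 1/d_i1 = 1/(9.81) − 1/(46.4) = 0.08039, so d_i1 = 12.44 cm; m₁ = −d_i1/d_o1 = -0.2681.
d_o2 = 7.14 − (12.44) = -5.300 cm (virtual object).
Lens 2: 1/d_i2 = 1/(17.6) − 1/(-5.300) = 0.2455, so d_i2 = 4.073 cm; m₂ = −d_i2/d_o2 = +0.7686.
m = m₁·m₂ = (-0.2681)(+0.7686) = -0.206.

m = -0.206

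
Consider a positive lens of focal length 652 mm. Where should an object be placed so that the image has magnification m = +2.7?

411 mm

m = −d_i/d_o ⇒ d_i = −m·d_o.
1/f = 1/d_o + 1/d_i = 1/d_o − 1/(m·d_o) = (1 − 1/m)/d_o, so d_o = f(1 − 1/m) = (652.0)(1 − 1/(+2.7)) = 411 mm.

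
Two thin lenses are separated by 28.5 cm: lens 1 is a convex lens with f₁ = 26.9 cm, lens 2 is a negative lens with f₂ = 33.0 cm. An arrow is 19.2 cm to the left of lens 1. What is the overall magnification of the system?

Lens 1: 1/d_i1 = 1/(26.9) − 1/(19.2) = -0.01491, so d_i1 = -67.08 cm; m₁ = −d_i1/d_o1 = +3.494.
d_o2 = 28.5 − (-67.08) = 95.58 cm.
f₂ = −33.0 cm (diverging).
Lens 2: 1/d_i2 = 1/(-33.0) − 1/(95.58) = -0.04077, so d_i2 = -24.53 cm; m₂ = −d_i2/d_o2 = +0.2566.
m = m₁·m₂ = (+3.494)(+0.2566) = +0.897.

m = +0.897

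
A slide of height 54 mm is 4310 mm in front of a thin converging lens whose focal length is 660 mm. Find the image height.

9.76 mm

1/d_i = 1/f − 1/d_o = 1/(660.0) − 1/(4310) = 0.001283, so d_i = 779.3 mm.
m = −d_i/d_o = -0.1808.
|h_i| = |m|·h_o = 0.1808 × 54 = 9.76 mm. The image is real, inverted and reduced, on the far side of the lens.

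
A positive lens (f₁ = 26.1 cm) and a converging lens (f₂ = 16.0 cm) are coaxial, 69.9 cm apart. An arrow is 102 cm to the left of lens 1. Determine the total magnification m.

Lens 1: 1/d_i1 = 1/(26.1) − 1/(102) = 0.02851, so d_i1 = 35.08 cm; m₁ = −d_i1/d_o1 = -0.3439.
d_o2 = 69.9 − (35.08) = 34.82 cm.
Lens 2: 1/d_i2 = 1/(16.0) − 1/(34.82) = 0.03378, so d_i2 = 29.60 cm; m₂ = −d_i2/d_o2 = -0.8502.
m = m₁·m₂ = (-0.3439)(-0.8502) = +0.292.

m = +0.292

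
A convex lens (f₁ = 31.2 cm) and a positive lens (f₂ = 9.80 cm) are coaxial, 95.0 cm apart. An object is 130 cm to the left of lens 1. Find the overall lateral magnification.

m = +0.0701

Lens 1: 1/d_i1 = 1/(31.2) − 1/(130) = 0.02436, so d_i1 = 41.05 cm; m₁ = −d_i1/d_o1 = -0.3158.
d_o2 = 95.0 − (41.05) = 53.95 cm.
Lens 2: 1/d_i2 = 1/(9.80) − 1/(53.95) = 0.08351, so d_i2 = 11.98 cm; m₂ = −d_i2/d_o2 = -0.2220.
m = m₁·m₂ = (-0.3158)(-0.2220) = +0.0701.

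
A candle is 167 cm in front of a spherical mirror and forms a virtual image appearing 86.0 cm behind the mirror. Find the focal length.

Virtual image ⇒ d_i = −86.0 cm.
1/f = 1/d_o + 1/d_i = 1/(167) + 1/(-86.0) = -0.005640, so f = -177 cm.
Since f is negative, the spherical mirror is convex.

f = -177 cm (convex)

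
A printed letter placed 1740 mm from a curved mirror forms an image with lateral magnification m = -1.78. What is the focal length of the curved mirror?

f = 1110 mm (concave)

m = −d_i/d_o ⇒ d_i = −m·d_o = −(-1.78)·(1740) = 3097 mm.
1/f = 1/d_o + 1/d_i = 1/(1740) + 1/(3097) = 0.0008976, so f = 1110 mm.
Since f is positive, the curved mirror is concave.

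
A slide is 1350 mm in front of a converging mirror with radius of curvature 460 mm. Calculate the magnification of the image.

f = R/2 = 460/2 = 230.0 mm.
1/d_i = 1/f − 1/d_o = 1/(230.0) − 1/(1350) = 0.003607, so d_i = 277.2 mm.
m = −d_i/d_o = −(277.2)/(1350) = -0.205.
The image is real, inverted and reduced, in front of the mirror.

m = -0.205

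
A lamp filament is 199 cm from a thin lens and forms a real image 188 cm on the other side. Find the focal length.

Real image ⇒ d_i = +188 cm.
1/f = 1/d_o + 1/d_i = 1/(199) + 1/(188) = 0.01034, so f = 96.7 cm.
Since f is positive, the thin lens is converging.

f = 96.7 cm (converging)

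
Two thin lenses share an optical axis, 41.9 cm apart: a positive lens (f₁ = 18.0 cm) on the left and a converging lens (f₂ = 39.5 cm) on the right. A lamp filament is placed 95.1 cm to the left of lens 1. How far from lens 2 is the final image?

Lens 1: 1/d_i1 = 1/f₁ − 1/d_o1 = 1/(18.0) − 1/(95.1) = 0.04504, so d_i1 = 22.20 cm.
The intermediate image is 22.20 cm to the right of lens 1, which is 41.9 − (22.20) = 19.70 cm to the left of lens 2, so d_o2 = +19.70 cm.
Lens 2: 1/d_i2 = 1/f₂ − 1/d_o2 = 1/(39.5) − 1/(19.70) = -0.02544, so d_i2 = -39.3 cm.
The final image is virtual, 39.3 cm to the left of lens 2 (overall magnification ≈ -0.47).

39.3 cm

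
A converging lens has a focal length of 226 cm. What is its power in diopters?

P = +0.442 D

f = 226 cm = 2.26 m.
P = 1/f = 1/(2.26 m) = +0.442 D.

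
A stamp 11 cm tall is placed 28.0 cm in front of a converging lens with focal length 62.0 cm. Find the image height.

1/d_i = 1/f − 1/d_o = 1/(62.00) − 1/(28.0) = -0.01959, so d_i = -51.06 cm.
m = −d_i/d_o = +1.824.
|h_i| = |m|·h_o = 1.824 × 11 = 20.1 cm. The image is virtual, upright and enlarged, on the same side as the object.

20.1 cm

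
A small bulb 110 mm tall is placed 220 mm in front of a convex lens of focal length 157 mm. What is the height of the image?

1/d_i = 1/f − 1/d_o = 1/(157.0) − 1/(220) = 0.001824, so d_i = 548.3 mm.
m = −d_i/d_o = -2.492.
|h_i| = |m|·h_o = 2.492 × 110 = 274 mm. The image is real, inverted and enlarged, on the far side of the lens.

274 mm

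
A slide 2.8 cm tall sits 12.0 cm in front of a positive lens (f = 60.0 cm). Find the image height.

1/d_i = 1/f − 1/d_o = 1/(60.00) − 1/(12.0) = -0.06667, so d_i = -15.00 cm.
m = −d_i/d_o = +1.250.
|h_i| = |m|·h_o = 1.250 × 2.8 = 3.50 cm. The image is virtual, upright and enlarged, on the same side as the object.

3.50 cm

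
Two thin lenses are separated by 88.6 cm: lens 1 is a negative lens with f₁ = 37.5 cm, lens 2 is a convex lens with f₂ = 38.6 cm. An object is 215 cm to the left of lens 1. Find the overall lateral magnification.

m = -0.0700

f₁ = −37.5 cm (diverging).
Lens 1: 1/d_i1 = 1/(-37.5) − 1/(215) = -0.03132, so d_i1 = -31.93 cm; m₁ = −d_i1/d_o1 = +0.1485.
d_o2 = 88.6 − (-31.93) = 120.5 cm.
Lens 2: 1/d_i2 = 1/(38.6) − 1/(120.5) = 0.01761, so d_i2 = 56.79 cm; m₂ = −d_i2/d_o2 = -0.4713.
m = m₁·m₂ = (+0.1485)(-0.4713) = -0.0700.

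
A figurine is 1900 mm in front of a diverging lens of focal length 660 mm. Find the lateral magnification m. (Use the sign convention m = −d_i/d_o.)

For a diverging lens, f = -660 mm.
1/d_i = 1/f − 1/d_o = 1/(-660.0) − 1/(1900) = -0.002041, so d_i = -489.8 mm.
m = −d_i/d_o = −(-489.8)/(1900) = +0.258.
The image is virtual, upright and reduced, on the same side as the object.

m = +0.258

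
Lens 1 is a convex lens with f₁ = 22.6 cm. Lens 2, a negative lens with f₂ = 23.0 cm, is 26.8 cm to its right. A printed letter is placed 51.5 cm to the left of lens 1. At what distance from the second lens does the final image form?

32.5 cm

Lens 1: 1/d_i1 = 1/f₁ − 1/d_o1 = 1/(22.6) − 1/(51.5) = 0.02483, so d_i1 = 40.27 cm.
The intermediate image is 40.27 cm to the right of lens 1, which lies 13.47 cm to the right of lens 2 — a virtual object — so d_o2 = −13.47 cm.
Lens 2 is diverging, so f₂ = −23.0 cm.
Lens 2: 1/d_i2 = 1/f₂ − 1/d_o2 = 1/(-23.0) − 1/(-13.47) = 0.03076, so d_i2 = 32.5 cm.
The final image is real, 32.5 cm to the right of lens 2 (overall magnification ≈ -1.9).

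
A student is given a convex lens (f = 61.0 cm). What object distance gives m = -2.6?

m = −d_i/d_o ⇒ d_i = −m·d_o.
1/f = 1/d_o + 1/d_i = 1/d_o − 1/(m·d_o) = (1 − 1/m)/d_o, so d_o = f(1 − 1/m) = (61.00)(1 − 1/(-2.6)) = 84.5 cm.

84.5 cm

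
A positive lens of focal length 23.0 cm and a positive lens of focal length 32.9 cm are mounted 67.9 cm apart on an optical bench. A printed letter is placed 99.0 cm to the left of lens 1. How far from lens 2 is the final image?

248 cm

Lens 1: 1/d_i1 = 1/f₁ − 1/d_o1 = 1/(23.0) − 1/(99.0) = 0.03338, so d_i1 = 29.96 cm.
The intermediate image is 29.96 cm to the right of lens 1, which is 67.9 − (29.96) = 37.94 cm to the left of lens 2, so d_o2 = +37.94 cm.
Lens 2: 1/d_i2 = 1/f₂ − 1/d_o2 = 1/(32.9) − 1/(37.94) = 0.004038, so d_i2 = 248 cm.
The final image is real, 248 cm to the right of lens 2 (overall magnification ≈ 2.0).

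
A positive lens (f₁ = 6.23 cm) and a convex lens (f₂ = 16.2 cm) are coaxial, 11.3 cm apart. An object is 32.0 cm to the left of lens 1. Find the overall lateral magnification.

Lens 1: 1/d_i1 = 1/(6.23) − 1/(32.0) = 0.1293, so d_i1 = 7.736 cm; m₁ = −d_i1/d_o1 = -0.2417.
d_o2 = 11.3 − (7.736) = 3.564 cm.
Lens 2: 1/d_i2 = 1/(16.2) − 1/(3.564) = -0.2189, so d_i2 = -4.569 cm; m₂ = −d_i2/d_o2 = +1.282.
m = m₁·m₂ = (-0.2417)(+1.282) = -0.310.

m = -0.310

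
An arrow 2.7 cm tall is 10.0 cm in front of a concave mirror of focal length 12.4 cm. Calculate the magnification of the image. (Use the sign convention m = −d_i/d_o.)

1/d_i = 1/f − 1/d_o = 1/(12.40) − 1/(10.0) = -0.01935, so d_i = -51.67 cm.
m = −d_i/d_o = −(-51.67)/(10.0) = +5.17.
The image is virtual, upright and enlarged, behind the mirror.

m = +5.17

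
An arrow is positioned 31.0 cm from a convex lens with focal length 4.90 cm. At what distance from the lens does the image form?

Lens equation: 1/v = 1/f − 1/u = 1/(4.900) − 1/(31.0) = 0.2041 − 0.03226 = 0.1718, so v = 5.82 cm.
The image is real, inverted and reduced, on the far side of the lens.

5.82 cm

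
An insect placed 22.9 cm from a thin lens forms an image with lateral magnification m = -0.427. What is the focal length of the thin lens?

m = −d_i/d_o ⇒ d_i = −m·d_o = −(-0.427)·(22.9) = 9.778 cm.
1/f = 1/d_o + 1/d_i = 1/(22.9) + 1/(9.778) = 0.1459, so f = 6.85 cm.
Since f is positive, the thin lens is converging.

f = 6.85 cm (converging)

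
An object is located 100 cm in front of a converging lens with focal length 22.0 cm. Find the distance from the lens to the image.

Lens equation: 1/d_i = 1/f − 1/d_o = 1/(22.00) − 1/(100) = 0.04545 − 0.01000 = 0.03545, so d_i = 28.2 cm.
The image is real, inverted and reduced, on the far side of the lens.

28.2 cm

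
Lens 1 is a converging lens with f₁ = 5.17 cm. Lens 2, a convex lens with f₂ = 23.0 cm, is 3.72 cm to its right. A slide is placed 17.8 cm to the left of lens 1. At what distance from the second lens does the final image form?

3.09 cm

Lens 1: 1/d_i1 = 1/f₁ − 1/d_o1 = 1/(5.17) − 1/(17.8) = 0.1372, so d_i1 = 7.286 cm.
The intermediate image is 7.286 cm to the right of lens 1, which lies 3.566 cm to the right of lens 2 — a virtual object — so d_o2 = −3.566 cm.
Lens 2: 1/d_i2 = 1/f₂ − 1/d_o2 = 1/(23.0) − 1/(-3.566) = 0.3239, so d_i2 = 3.09 cm.
The final image is real, 3.09 cm to the right of lens 2 (overall magnification ≈ -0.35).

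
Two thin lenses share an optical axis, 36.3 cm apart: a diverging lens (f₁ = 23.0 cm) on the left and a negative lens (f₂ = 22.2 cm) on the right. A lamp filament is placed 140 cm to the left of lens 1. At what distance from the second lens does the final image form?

Lens 1 is diverging, so f₁ = −23.0 cm.
Lens 1: 1/d_i1 = 1/f₁ − 1/d_o1 = 1/(-23.0) − 1/(140) = -0.05062, so d_i1 = -19.75 cm.
The intermediate image is 19.75 cm to the left of lens 1 (virtual), which is 36.3 − (-19.75) = 56.05 cm to the left of lens 2, so d_o2 = +56.05 cm.
Lens 2 is diverging, so f₂ = −22.2 cm.
Lens 2: 1/d_i2 = 1/f₂ − 1/d_o2 = 1/(-22.2) − 1/(56.05) = -0.06289, so d_i2 = -15.9 cm.
The final image is virtual, 15.9 cm to the left of lens 2 (overall magnification ≈ 0.040).

15.9 cm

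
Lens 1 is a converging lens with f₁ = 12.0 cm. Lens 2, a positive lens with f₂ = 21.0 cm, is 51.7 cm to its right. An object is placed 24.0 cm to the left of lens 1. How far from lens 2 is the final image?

86.8 cm

Lens 1: 1/d_i1 = 1/f₁ − 1/d_o1 = 1/(12.0) − 1/(24.0) = 0.04167, so d_i1 = 24.00 cm.
The intermediate image is 24.00 cm to the right of lens 1, which is 51.7 − (24.00) = 27.70 cm to the left of lens 2, so d_o2 = +27.70 cm.
Lens 2: 1/d_i2 = 1/f₂ − 1/d_o2 = 1/(21.0) − 1/(27.70) = 0.01152, so d_i2 = 86.8 cm.
The final image is real, 86.8 cm to the right of lens 2 (overall magnification ≈ 3.1).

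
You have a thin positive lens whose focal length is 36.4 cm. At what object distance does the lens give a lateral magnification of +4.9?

m = −d_i/d_o ⇒ d_i = −m·d_o.
1/f = 1/d_o + 1/d_i = 1/d_o − 1/(m·d_o) = (1 − 1/m)/d_o, so d_o = f(1 − 1/m) = (36.40)(1 − 1/(+4.9)) = 29.0 cm.

29.0 cm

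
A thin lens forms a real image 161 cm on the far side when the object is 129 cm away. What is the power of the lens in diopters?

d_i = +161 cm.
1/f = 1/d_o + 1/d_i = 1/(129) + 1/(161) = 0.01396 cm⁻¹.
f = 71.62 cm = 0.7162 m, so P = 1/f = +1.40 D.

P = +1.40 D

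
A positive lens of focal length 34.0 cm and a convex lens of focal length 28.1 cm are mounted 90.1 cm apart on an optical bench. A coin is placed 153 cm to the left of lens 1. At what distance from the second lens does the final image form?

71.3 cm

Lens 1: 1/d_i1 = 1/f₁ − 1/d_o1 = 1/(34.0) − 1/(153) = 0.02288, so d_i1 = 43.71 cm.
The intermediate image is 43.71 cm to the right of lens 1, which is 90.1 − (43.71) = 46.39 cm to the left of lens 2, so d_o2 = +46.39 cm.
Lens 2: 1/d_i2 = 1/f₂ − 1/d_o2 = 1/(28.1) − 1/(46.39) = 0.01403, so d_i2 = 71.3 cm.
The final image is real, 71.3 cm to the right of lens 2 (overall magnification ≈ 0.44).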